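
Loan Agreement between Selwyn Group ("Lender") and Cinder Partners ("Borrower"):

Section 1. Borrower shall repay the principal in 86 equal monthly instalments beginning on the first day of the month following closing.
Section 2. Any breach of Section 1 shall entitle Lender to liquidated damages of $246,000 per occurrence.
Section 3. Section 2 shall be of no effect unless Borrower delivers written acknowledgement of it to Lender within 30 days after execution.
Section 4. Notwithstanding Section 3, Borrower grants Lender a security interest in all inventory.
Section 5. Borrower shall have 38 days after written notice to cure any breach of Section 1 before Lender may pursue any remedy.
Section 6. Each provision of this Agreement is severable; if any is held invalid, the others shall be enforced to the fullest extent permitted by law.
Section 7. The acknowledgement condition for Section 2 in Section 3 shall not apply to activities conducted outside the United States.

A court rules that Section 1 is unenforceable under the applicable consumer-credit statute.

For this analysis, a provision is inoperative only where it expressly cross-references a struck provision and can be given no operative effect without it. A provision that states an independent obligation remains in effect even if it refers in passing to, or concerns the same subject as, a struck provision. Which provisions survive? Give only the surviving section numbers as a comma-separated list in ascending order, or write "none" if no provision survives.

4, 6

Section 1 is struck. Section 2 has no operative effect of its own apart from Section 1 and is therefore inoperative. The only function of Section 5 is the cure period for breach of Section 1, so it cannot stand once Section 1 is removed. Section 3 merely fixes the acknowledgement condition for Section 2; with Section 2 gone it has nothing to operate on and falls away. The whole of Section 7 is the carve-out from the acknowledgement condition for Section 2, defined by reference to Section 3, so Section 7 cannot stand once Section 3 is removed. Although Section 4 refers to Section 3, its operative terms do not depend on Section 3, so it remains in effect. Under the severability clause in Section 6, the remaining provisions continue in force. That leaves Section 4 and Section 6 in effect.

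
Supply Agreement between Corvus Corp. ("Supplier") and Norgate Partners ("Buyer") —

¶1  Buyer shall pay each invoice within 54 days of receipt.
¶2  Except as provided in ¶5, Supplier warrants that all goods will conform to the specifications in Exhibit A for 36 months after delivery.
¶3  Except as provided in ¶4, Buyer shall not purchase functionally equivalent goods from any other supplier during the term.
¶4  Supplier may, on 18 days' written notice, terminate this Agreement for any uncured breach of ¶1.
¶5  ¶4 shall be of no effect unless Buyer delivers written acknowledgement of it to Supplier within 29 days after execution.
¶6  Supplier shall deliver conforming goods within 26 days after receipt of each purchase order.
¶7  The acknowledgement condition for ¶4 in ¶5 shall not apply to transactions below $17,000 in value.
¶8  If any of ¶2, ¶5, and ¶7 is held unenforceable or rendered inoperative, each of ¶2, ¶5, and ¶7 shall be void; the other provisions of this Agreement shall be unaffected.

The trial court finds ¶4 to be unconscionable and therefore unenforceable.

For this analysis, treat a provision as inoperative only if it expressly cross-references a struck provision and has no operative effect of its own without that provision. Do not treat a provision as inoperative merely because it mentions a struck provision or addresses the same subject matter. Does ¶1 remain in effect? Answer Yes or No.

Yes

¶4 is struck. ¶5 merely fixes the acknowledgement condition for ¶4; with ¶4 gone it has nothing to operate on and falls away. The whole of ¶7 is the carve-out from the acknowledgement condition for ¶4, defined by reference to ¶5, so ¶7 cannot stand once ¶5 is removed. Although ¶3 refers to ¶4, its operative terms do not depend on ¶4, so it remains in effect. ¶8 declares ¶2, ¶5, and ¶7 mutually dependent; since one of them has fallen, all of them are of no effect. That brings down ¶2 as well. The remainder continues in force under ¶8. The provisions still in force are ¶1, ¶3, ¶6, and ¶8. ¶1 is among the surviving provisions, so the answer is yes.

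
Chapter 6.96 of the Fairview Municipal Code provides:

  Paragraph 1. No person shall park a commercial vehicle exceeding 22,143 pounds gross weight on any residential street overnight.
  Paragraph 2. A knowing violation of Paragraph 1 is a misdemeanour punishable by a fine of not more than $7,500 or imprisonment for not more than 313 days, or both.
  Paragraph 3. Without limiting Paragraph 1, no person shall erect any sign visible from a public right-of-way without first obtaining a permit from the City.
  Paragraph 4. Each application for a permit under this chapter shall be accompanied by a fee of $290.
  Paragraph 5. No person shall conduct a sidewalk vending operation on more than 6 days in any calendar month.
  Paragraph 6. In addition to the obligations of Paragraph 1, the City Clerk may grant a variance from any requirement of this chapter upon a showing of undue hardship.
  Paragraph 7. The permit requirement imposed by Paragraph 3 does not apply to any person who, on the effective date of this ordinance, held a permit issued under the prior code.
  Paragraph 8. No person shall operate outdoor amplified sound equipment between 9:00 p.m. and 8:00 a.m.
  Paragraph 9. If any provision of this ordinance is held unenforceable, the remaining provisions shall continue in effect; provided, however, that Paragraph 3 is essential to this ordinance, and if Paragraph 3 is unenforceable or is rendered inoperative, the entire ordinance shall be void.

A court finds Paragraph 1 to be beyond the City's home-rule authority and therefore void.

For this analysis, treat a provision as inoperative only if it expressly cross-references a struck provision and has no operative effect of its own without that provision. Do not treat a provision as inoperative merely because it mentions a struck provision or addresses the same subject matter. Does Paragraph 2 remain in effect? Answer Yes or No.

No

Paragraph 1 is struck. Paragraph 2 operates only by reference to Paragraph 1, so it falls with Paragraph 1. Paragraph 6 mentions Paragraph 1 but its own obligation stands independently of Paragraph 1, so Paragraph 6 is not affected. Paragraph 3 mentions Paragraph 1 but its own obligation stands independently of Paragraph 1, so Paragraph 3 is not affected. Paragraph 9 makes Paragraph 3 an essential term, but Paragraph 3 is unaffected, so the severability proviso in Paragraph 9 preserves the remaining provisions. Paragraph 3, Paragraph 4, Paragraph 5, Paragraph 6, Paragraph 7, Paragraph 8, and Paragraph 9 remain in effect. Paragraph 2 is among the inoperative provisions, so the answer is no.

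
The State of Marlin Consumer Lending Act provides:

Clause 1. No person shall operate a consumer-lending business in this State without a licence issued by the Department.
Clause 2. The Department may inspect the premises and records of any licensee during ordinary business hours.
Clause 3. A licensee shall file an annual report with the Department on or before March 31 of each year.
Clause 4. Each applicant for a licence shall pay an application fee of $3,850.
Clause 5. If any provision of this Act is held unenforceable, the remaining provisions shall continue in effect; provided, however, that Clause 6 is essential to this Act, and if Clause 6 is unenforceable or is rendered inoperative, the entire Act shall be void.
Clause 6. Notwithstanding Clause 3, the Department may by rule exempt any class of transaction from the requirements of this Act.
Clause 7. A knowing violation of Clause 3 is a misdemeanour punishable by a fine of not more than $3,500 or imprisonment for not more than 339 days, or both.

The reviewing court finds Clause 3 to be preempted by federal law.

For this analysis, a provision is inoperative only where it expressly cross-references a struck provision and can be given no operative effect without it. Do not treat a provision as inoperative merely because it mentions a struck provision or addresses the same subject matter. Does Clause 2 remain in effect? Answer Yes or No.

Yes

Clause 3 is struck. Clause 7 has no operative effect of its own apart from Clause 3 and is therefore inoperative. Although Clause 6 refers to Clause 3, its operative terms do not depend on Clause 3, so it remains in effect. Clause 5 makes Clause 6 an essential term, but Clause 6 is unaffected, so the severability proviso in Clause 5 preserves the remaining provisions. That leaves Clause 1, Clause 2, Clause 4, Clause 5, and Clause 6 in effect. Clause 2 is among the surviving provisions, so the answer is yes.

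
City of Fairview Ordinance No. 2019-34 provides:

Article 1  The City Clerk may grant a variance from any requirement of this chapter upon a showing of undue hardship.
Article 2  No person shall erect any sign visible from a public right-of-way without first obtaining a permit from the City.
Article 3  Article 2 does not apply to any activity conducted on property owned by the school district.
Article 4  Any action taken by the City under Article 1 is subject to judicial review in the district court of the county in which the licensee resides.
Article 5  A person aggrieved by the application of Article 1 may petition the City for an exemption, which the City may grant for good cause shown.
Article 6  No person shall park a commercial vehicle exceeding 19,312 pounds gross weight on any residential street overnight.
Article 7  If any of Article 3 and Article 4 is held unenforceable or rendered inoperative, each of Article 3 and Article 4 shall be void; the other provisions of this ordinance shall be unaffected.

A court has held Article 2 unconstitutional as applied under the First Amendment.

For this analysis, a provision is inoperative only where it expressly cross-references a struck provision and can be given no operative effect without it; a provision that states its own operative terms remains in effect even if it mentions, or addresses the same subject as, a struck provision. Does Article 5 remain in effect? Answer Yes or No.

Article 2 is struck. The only function of Article 3 is the public-property exemption from Article 2, so it cannot stand once Article 2 is removed. Article 7 declares Article 3 and Article 4 mutually dependent; since one of them has fallen, all of them are of no effect. That brings down Article 4 as well. The remainder continues in force under Article 7. That leaves Article 1, Article 5, Article 6, and Article 7 in effect. Article 5 is among the surviving provisions, so the answer is yes.

Yes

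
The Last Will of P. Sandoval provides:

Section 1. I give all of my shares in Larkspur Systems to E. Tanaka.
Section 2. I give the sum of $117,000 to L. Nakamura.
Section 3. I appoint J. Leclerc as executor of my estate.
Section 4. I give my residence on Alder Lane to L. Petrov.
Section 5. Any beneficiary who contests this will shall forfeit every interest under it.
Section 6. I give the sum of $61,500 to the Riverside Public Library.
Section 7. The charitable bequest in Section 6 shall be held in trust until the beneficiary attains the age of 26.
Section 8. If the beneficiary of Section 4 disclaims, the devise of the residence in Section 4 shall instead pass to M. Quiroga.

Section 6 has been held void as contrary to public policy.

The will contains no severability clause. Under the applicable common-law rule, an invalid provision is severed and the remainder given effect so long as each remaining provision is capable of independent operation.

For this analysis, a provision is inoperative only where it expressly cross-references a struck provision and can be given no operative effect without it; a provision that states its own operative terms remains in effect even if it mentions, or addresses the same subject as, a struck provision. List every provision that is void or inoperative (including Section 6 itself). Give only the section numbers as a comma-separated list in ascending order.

Section 6 is struck. Section 7 merely fixes the trust for Section 6; with Section 6 gone it has nothing to operate on and falls away. With no severability clause, the stated default rule severs what cannot stand and enforces each remaining provision that can operate on its own. The provisions still in force are Section 1, Section 2, Section 3, Section 4, Section 5, and Section 8.

6, 7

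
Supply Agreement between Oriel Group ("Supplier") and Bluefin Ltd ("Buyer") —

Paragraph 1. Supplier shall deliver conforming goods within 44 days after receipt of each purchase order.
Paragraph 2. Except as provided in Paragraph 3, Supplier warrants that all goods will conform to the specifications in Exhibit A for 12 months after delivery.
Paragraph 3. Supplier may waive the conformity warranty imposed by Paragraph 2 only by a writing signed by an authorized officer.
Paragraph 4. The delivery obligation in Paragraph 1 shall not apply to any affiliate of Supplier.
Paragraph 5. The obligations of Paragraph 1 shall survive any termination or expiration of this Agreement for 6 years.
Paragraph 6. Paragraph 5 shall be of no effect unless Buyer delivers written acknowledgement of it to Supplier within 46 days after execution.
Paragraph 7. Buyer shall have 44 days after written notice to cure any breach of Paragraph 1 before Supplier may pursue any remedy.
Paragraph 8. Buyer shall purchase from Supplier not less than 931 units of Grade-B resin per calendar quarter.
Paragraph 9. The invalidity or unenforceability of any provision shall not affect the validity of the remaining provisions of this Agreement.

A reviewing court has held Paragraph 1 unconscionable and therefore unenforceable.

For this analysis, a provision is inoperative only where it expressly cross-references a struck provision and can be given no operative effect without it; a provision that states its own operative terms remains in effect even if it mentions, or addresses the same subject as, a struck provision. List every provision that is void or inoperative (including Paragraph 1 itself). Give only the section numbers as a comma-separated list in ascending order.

Paragraph 1 is struck. The whole of Paragraph 4 is the carve-out from the delivery obligation, defined by reference to Paragraph 1, so Paragraph 4 cannot stand once Paragraph 1 is removed. Paragraph 5 operates only by reference to Paragraph 1, so it falls with Paragraph 1. Paragraph 7 merely fixes the cure period for breach of Paragraph 1; with Paragraph 1 gone it has nothing to operate on and falls away. Paragraph 6 merely fixes the acknowledgement condition for Paragraph 5; with Paragraph 5 gone it has nothing to operate on and falls away. Paragraph 9 is a severability clause and preserves every provision that can still be given independent effect. The provisions still in force are Paragraph 2, Paragraph 3, Paragraph 8, and Paragraph 9.

1, 4, 5, 6, 7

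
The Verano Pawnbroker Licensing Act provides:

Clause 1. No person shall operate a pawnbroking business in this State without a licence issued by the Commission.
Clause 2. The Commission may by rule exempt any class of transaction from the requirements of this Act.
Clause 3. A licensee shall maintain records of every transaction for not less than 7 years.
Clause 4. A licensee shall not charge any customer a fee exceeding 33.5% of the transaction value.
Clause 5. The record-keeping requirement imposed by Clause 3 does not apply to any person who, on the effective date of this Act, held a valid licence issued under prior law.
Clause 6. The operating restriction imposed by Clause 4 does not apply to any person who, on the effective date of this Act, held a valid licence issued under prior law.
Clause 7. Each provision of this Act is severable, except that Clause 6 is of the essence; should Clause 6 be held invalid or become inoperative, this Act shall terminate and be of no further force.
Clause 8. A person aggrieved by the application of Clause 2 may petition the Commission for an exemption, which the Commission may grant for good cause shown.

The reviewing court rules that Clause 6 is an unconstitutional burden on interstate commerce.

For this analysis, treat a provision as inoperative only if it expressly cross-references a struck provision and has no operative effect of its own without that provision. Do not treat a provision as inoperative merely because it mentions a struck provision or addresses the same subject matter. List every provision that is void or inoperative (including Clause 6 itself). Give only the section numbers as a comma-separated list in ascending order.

1, 2, 3, 4, 5, 6, 7, 8

Clause 6 is struck. No other provision's operative terms depend on Clause 6. Clause 7 makes Clause 6 an essential term, and Clause 6 is the provision held invalid; under Clause 7, the entire Act is therefore void. No provision of the Act survives.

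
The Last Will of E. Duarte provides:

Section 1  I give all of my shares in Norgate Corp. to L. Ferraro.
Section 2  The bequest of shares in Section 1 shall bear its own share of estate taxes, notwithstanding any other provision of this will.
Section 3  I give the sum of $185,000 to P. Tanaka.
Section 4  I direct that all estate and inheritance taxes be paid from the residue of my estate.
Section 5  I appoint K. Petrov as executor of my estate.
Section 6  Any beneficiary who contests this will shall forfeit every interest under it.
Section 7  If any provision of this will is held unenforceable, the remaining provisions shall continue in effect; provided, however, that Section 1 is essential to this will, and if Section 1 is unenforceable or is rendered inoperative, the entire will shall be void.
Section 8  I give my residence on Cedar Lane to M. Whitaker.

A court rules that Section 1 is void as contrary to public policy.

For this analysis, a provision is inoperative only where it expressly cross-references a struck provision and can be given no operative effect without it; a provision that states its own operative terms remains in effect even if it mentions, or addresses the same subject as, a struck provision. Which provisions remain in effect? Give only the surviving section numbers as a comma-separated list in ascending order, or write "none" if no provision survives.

none

Section 1 is struck. Section 2 has no operative effect of its own apart from Section 1 and is therefore inoperative. Section 7 makes Section 1 an essential term, and Section 1 is the provision held invalid; under Section 7, the entire will is therefore void. No provision of the will survives.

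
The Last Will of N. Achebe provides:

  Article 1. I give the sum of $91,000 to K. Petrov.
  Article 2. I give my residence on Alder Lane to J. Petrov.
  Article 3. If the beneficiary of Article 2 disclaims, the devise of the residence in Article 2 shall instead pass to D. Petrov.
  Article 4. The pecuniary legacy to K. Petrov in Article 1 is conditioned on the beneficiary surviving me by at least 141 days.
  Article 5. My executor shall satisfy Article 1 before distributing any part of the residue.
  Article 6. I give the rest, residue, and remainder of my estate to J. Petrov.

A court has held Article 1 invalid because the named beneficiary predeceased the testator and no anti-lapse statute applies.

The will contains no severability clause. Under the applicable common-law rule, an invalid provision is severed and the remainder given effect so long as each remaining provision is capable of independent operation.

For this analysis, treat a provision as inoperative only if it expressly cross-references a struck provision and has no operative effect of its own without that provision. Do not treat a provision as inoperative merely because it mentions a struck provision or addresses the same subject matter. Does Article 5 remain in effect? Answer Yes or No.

Article 1 is struck. The only function of Article 4 is the survivorship condition on Article 1, so it cannot stand once Article 1 is removed. The only function of Article 5 is the priority direction for Article 1, so it cannot stand once Article 1 is removed. With no severability clause, the stated default rule severs what cannot stand and enforces each remaining provision that can operate on its own. The provisions still in force are Article 2, Article 3, and Article 6. Article 5 is among the inoperative provisions, so the answer is no.

No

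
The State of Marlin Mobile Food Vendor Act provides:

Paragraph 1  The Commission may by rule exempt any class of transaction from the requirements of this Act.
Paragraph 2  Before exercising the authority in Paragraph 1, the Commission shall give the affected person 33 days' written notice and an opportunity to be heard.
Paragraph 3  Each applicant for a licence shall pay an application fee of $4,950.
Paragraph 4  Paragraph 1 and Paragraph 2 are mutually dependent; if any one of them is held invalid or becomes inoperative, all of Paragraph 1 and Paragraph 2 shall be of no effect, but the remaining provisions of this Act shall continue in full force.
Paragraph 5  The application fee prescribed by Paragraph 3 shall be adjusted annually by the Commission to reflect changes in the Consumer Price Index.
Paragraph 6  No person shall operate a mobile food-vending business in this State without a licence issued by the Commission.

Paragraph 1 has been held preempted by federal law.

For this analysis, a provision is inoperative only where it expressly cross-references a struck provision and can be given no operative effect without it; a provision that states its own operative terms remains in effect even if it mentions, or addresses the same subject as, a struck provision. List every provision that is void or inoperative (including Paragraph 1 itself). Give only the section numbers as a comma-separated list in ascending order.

1, 2

Paragraph 1 is struck. Paragraph 2 merely fixes the notice-and-hearing requirement for Paragraph 1; with Paragraph 1 gone it has nothing to operate on and falls away. Paragraph 4 declares Paragraph 1 and Paragraph 2 mutually dependent; since one of them has fallen, all of them are of no effect. The remainder continues in force under Paragraph 4. That leaves Paragraph 3, Paragraph 4, Paragraph 5, and Paragraph 6 in effect.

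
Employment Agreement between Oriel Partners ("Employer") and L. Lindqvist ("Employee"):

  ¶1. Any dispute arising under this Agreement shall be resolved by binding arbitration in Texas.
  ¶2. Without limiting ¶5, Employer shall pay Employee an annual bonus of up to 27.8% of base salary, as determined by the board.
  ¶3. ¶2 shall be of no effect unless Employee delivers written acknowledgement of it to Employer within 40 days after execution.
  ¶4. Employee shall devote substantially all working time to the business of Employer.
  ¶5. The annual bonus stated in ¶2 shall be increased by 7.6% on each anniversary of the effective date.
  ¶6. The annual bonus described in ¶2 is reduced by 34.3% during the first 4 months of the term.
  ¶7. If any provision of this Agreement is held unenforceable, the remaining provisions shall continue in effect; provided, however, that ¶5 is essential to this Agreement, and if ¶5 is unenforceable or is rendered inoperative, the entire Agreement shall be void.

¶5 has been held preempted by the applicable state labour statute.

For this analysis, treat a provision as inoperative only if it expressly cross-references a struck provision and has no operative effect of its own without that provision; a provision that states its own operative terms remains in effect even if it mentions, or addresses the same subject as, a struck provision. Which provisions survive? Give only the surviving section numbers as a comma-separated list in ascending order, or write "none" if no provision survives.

none

¶5 is struck. No other provision's operative terms depend on ¶5. ¶7 makes ¶5 an essential term, and ¶5 is the provision held invalid; under ¶7, the entire Agreement is therefore void. No provision of the Agreement survives.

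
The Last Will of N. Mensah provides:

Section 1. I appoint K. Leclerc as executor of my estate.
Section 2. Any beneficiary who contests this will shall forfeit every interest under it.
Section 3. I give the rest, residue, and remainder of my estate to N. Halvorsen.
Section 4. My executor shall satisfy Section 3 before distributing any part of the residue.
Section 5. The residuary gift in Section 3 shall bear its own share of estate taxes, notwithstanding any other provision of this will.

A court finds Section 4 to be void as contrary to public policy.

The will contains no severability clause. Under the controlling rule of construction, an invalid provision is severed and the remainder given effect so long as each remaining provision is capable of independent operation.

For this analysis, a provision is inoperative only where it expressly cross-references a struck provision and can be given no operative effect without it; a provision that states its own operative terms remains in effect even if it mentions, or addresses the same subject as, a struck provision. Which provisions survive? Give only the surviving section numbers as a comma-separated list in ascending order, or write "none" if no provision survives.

Section 4 is struck. Nothing else in the will is defined by reference to Section 4. With no severability clause, the stated default rule severs what cannot stand and enforces each remaining provision that can operate on its own. The provisions still in force are Section 1, Section 2, Section 3, and Section 5.

1, 2, 3, 5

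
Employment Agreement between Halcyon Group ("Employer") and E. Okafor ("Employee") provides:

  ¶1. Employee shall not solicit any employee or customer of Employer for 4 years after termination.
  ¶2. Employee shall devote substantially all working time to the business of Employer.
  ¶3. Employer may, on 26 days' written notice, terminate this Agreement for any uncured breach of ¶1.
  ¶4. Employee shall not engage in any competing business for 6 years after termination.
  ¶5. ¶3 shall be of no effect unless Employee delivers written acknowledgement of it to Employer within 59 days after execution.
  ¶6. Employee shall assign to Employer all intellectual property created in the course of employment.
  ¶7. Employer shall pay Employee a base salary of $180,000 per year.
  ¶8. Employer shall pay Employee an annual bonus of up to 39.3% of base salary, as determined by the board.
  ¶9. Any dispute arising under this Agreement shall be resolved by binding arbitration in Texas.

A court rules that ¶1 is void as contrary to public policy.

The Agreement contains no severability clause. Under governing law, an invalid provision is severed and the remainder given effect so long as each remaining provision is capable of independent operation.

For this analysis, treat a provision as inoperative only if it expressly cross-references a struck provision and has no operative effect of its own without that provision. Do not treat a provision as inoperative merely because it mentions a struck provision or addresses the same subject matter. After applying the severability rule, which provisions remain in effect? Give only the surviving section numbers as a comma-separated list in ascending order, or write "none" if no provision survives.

2, 4, 6, 7, 8, 9

¶1 is struck. ¶3 merely fixes the termination right for breach of ¶1; with ¶1 gone it has nothing to operate on and falls away. ¶5 has no operative effect of its own apart from ¶3 and is therefore inoperative. With no severability clause, the stated default rule severs what cannot stand and enforces each remaining provision that can operate on its own. The provisions still in force are ¶2, ¶4, ¶6, ¶7, ¶8, and ¶9.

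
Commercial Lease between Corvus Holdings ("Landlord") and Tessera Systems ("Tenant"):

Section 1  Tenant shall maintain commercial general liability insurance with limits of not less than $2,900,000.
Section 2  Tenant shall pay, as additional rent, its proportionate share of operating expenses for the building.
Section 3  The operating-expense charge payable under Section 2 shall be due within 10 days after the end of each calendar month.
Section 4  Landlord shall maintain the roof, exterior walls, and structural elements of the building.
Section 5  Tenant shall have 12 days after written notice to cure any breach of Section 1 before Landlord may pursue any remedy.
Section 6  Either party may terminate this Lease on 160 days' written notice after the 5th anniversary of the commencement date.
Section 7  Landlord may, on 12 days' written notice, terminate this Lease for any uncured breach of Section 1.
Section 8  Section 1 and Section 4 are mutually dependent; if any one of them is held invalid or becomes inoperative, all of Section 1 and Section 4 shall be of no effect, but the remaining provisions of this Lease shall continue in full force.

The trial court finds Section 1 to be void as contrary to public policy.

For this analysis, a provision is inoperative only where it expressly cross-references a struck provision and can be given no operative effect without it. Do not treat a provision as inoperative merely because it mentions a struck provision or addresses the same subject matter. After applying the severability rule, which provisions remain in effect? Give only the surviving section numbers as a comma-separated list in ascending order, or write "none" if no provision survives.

Section 1 is struck. Section 5 operates only by reference to Section 1, so it falls with Section 1. The only function of Section 7 is the termination right for breach of Section 1, so it cannot stand once Section 1 is removed. Section 8 declares Section 1 and Section 4 mutually dependent; since one of them has fallen, all of them are of no effect. That brings down Section 4 as well. The remainder continues in force under Section 8. Section 2, Section 3, Section 6, and Section 8 remain in effect.

2, 3, 6, 8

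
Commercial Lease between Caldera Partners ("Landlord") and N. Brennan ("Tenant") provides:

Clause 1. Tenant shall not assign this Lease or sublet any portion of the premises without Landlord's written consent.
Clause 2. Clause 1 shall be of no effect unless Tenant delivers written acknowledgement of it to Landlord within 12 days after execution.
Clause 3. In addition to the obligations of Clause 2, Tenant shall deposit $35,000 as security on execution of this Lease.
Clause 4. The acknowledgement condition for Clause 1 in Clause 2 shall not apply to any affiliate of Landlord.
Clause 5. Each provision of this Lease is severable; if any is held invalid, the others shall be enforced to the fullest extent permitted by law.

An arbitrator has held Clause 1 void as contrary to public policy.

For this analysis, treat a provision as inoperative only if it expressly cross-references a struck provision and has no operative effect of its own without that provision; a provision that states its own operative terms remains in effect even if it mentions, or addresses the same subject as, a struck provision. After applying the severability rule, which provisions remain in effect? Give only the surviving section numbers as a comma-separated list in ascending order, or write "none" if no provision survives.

3, 5

Clause 1 is struck. Clause 2 merely fixes the acknowledgement condition for Clause 1; with Clause 1 gone it has nothing to operate on and falls away. The whole of Clause 4 is the carve-out from the acknowledgement condition for Clause 1, defined by reference to Clause 2, so Clause 4 cannot stand once Clause 2 is removed. Clause 3 mentions Clause 2 but its own obligation stands independently of Clause 2, so Clause 3 is not affected. Under the severability clause in Clause 5, the remaining provisions continue in force. Clause 3 and Clause 5 remain in effect.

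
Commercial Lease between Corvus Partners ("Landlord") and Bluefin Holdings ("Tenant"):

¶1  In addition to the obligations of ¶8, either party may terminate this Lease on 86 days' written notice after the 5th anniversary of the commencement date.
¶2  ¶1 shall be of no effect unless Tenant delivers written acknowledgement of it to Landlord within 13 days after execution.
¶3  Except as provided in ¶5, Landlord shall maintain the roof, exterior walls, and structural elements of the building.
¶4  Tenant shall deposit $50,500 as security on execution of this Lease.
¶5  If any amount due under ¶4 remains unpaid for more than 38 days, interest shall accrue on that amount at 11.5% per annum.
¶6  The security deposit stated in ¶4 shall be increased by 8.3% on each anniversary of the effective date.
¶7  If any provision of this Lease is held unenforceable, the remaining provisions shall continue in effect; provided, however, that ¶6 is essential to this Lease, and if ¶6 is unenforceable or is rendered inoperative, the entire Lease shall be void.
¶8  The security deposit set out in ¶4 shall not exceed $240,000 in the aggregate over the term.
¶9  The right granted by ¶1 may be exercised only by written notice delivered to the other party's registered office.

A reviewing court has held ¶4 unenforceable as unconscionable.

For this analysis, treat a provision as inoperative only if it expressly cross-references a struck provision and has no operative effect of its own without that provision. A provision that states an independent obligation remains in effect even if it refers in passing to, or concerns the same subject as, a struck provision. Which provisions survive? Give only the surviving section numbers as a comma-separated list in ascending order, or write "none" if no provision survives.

¶4 is struck. The whole of ¶5 is the default interest on the security deposit, defined by reference to ¶4, so ¶5 cannot stand once ¶4 is removed. The whole of ¶6 is the escalation of the security deposit, defined by reference to ¶4, so ¶6 cannot stand once ¶4 is removed. ¶8 operates only by reference to ¶4, so it falls with ¶4. ¶7 makes ¶6 an essential term, and ¶6 has been rendered inoperative by the cascade; under ¶7, the entire Lease is therefore void. No provision of the Lease survives.

none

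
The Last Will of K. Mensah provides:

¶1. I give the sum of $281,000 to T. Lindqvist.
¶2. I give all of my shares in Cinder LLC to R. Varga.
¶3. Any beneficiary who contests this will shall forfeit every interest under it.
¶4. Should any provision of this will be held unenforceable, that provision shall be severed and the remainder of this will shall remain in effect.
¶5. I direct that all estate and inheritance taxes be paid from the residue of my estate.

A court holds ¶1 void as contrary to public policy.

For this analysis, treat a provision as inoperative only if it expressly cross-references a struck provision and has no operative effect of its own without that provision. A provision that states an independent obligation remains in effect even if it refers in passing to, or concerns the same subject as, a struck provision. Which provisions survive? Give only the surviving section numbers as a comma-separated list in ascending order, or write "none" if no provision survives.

¶1 is struck. Nothing else in the will is defined by reference to ¶1. ¶4 is a severability clause and preserves every provision that can still be given independent effect. That leaves ¶2, ¶3, ¶4, and ¶5 in effect.

2, 3, 4, 5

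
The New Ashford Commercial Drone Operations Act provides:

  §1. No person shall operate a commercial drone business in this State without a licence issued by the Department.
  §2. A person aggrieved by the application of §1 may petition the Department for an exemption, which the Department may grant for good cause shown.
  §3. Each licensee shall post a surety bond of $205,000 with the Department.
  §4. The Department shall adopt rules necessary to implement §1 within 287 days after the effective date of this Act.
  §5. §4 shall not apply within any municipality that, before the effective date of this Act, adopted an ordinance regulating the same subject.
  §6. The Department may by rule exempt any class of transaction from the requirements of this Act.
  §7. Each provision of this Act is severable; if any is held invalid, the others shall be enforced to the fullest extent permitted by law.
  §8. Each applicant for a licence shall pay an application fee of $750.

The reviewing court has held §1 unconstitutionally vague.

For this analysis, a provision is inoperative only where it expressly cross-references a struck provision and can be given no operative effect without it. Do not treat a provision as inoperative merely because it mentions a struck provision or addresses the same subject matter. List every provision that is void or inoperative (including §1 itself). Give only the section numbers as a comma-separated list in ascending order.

§1 is struck. §2 merely fixes the exemption procedure for §1; with §1 gone it has nothing to operate on and falls away. §4 has no operative effect of its own apart from §1 and is therefore inoperative. §5 operates only by reference to §4, so it falls with §4. §7 is a severability clause and preserves every provision that can still be given independent effect. The provisions still in force are §3, §6, §7, and §8.

1, 2, 4, 5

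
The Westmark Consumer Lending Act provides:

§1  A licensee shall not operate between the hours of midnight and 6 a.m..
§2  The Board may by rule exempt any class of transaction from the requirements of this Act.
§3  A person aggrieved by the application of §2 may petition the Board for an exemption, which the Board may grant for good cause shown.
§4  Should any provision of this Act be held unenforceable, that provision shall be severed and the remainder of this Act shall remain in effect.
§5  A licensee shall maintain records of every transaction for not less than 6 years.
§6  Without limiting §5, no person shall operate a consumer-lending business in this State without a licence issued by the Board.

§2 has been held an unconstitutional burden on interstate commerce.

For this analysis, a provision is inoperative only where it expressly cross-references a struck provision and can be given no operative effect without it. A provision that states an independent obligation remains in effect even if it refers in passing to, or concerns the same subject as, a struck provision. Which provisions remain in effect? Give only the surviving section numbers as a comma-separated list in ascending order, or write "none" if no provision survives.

1, 4, 5, 6

§2 is struck. §3 has no operative effect of its own apart from §2 and is therefore inoperative. Under the severability clause in §4, the remaining provisions continue in force. That leaves §1, §4, §5, and §6 in effect.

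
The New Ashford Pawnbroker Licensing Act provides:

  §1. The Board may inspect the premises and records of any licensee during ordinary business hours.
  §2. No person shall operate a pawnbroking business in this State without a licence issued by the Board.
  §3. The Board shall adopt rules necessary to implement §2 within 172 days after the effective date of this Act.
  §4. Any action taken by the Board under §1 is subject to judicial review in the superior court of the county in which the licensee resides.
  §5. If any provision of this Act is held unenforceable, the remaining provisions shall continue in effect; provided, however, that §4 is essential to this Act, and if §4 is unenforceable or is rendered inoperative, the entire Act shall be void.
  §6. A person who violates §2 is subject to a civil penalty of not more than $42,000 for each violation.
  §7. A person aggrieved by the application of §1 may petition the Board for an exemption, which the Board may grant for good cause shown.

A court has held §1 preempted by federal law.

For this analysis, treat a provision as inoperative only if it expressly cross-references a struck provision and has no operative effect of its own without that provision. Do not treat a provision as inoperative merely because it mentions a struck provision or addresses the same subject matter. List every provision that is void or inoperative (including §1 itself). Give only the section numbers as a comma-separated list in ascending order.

§1 is struck. §4 has no operative effect of its own apart from §1 and is therefore inoperative. §7 has no operative effect of its own apart from §1 and is therefore inoperative. §5 makes §4 an essential term, and §4 has been rendered inoperative by the cascade; under §5, the entire Act is therefore void. No provision of the Act survives.

1, 2, 3, 4, 5, 6, 7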